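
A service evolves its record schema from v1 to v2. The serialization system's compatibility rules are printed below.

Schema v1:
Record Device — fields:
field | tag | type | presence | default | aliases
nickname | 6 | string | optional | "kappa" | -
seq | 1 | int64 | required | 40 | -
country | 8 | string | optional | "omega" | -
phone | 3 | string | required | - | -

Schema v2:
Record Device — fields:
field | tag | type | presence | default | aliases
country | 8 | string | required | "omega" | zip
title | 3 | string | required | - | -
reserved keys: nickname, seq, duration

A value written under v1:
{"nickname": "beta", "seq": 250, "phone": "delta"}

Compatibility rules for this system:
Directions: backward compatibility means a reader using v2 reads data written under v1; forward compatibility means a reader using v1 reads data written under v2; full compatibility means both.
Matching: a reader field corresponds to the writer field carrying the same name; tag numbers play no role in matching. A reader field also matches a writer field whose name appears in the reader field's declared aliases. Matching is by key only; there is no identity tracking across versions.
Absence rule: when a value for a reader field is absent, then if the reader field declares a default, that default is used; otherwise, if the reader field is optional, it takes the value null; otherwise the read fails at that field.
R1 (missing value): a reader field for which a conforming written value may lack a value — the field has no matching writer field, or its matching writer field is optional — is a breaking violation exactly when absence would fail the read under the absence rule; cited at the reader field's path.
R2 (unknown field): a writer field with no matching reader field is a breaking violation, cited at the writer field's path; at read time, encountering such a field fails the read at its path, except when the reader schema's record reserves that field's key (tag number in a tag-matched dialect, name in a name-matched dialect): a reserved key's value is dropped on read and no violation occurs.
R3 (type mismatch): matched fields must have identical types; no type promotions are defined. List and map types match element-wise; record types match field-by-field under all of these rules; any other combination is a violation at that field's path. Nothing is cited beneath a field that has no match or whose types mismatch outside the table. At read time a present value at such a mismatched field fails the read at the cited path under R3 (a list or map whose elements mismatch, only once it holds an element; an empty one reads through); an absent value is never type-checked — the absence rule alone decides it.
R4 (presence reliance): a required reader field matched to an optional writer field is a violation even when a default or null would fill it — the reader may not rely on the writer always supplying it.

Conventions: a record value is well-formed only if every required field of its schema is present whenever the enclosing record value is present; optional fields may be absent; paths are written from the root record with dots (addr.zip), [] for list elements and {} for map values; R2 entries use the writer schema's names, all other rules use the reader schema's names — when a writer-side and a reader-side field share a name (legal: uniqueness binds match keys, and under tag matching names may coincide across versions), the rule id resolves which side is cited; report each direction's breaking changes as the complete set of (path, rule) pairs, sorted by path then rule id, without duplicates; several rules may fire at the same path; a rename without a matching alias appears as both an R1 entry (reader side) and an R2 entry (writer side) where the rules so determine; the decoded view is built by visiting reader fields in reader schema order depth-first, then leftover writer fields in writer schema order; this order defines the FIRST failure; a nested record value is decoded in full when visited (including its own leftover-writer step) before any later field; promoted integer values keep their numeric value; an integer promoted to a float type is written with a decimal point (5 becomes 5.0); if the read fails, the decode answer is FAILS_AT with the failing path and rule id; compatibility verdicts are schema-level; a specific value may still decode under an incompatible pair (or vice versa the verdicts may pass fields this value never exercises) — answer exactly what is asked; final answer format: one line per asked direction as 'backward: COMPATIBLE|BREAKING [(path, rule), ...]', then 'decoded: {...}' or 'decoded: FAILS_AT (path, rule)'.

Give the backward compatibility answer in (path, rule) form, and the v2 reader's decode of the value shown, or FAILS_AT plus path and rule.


the writer's type comes first in each Device pair
backward analysis of Device with v2 as reader and v1 as writer:
  writer optional, string -> string: reader country maps from writer country
  no writer field matches reader title
  leftover writer field: nickname
  leftover writer field: seq
  leftover writer field: phone
  breaking: (country, R4)
  breaking: (phone, R2)
  breaking: (title, R1)
  => backward verdict for Device: BREAKING, 3 violation(s)
decode walk for Device under reader schema v2:
  country := "omega" (no value, default fills)
  read fails at title under R1 (no fill)
  => FAILS_AT (title, R1)
ruling out the remaining Device differences:
  removed field nickname from record Device (its key "nickname" joins the reserved list) -> no rule fires on it in Device's dialect; the asked verdict holds
  removed field seq from record Device (its key "seq" joins the reserved list) -> no rule fires on it in Device's dialect; the asked verdict holds

backward: BREAKING [(country, R4), (phone, R2), (title, R1)]; decoded: FAILS_AT (title, R1)


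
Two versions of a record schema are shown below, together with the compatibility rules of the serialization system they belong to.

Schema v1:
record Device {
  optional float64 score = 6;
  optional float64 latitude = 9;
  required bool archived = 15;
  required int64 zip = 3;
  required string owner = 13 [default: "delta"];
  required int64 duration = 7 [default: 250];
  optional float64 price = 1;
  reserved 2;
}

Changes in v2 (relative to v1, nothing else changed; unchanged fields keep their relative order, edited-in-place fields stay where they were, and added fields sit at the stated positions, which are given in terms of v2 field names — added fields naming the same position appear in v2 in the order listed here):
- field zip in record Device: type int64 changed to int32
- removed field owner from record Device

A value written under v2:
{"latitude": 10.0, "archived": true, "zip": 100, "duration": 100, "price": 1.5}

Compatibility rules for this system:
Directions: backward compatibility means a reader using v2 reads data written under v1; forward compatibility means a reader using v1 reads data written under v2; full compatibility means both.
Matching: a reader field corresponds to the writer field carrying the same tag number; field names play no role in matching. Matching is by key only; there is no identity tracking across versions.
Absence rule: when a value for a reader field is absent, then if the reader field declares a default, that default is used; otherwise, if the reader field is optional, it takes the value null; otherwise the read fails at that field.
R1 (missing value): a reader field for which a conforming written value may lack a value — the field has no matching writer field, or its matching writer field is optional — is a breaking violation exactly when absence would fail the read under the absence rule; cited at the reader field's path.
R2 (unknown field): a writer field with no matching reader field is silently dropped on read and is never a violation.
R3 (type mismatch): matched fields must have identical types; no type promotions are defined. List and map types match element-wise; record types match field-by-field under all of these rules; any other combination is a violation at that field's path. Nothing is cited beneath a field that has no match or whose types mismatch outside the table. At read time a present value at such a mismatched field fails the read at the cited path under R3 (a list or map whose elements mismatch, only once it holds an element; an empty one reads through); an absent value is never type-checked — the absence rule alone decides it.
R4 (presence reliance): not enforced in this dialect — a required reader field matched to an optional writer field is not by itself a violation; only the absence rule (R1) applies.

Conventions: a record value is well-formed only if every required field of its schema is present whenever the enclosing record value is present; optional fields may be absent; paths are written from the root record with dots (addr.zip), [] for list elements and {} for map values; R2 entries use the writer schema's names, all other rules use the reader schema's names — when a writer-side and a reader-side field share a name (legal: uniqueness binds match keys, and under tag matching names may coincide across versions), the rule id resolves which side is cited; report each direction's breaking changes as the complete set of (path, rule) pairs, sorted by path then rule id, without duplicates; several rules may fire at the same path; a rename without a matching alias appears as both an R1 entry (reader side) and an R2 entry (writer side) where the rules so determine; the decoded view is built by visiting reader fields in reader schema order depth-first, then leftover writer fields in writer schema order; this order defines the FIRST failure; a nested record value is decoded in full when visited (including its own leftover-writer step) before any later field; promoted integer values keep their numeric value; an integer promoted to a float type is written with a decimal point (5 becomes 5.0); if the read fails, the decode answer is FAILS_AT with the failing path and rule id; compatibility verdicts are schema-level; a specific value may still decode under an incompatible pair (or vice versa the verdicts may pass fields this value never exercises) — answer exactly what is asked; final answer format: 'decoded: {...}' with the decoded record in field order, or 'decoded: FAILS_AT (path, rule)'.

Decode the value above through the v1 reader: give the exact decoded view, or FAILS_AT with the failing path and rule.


decoded: FAILS_AT (zip, R3)

each type pair in Device: writer, then reader
decode walk for Device under reader schema v1:
  score := null (not supplied -> null)
  latitude := 10.0
  archived := true
  read fails at zip under R3
  => FAILS_AT (zip, R3)
the rest of the Device diff is inert for this question:
  removed field owner from record Device -> fires no rule on Device under this dialect and leaves the result unchanged


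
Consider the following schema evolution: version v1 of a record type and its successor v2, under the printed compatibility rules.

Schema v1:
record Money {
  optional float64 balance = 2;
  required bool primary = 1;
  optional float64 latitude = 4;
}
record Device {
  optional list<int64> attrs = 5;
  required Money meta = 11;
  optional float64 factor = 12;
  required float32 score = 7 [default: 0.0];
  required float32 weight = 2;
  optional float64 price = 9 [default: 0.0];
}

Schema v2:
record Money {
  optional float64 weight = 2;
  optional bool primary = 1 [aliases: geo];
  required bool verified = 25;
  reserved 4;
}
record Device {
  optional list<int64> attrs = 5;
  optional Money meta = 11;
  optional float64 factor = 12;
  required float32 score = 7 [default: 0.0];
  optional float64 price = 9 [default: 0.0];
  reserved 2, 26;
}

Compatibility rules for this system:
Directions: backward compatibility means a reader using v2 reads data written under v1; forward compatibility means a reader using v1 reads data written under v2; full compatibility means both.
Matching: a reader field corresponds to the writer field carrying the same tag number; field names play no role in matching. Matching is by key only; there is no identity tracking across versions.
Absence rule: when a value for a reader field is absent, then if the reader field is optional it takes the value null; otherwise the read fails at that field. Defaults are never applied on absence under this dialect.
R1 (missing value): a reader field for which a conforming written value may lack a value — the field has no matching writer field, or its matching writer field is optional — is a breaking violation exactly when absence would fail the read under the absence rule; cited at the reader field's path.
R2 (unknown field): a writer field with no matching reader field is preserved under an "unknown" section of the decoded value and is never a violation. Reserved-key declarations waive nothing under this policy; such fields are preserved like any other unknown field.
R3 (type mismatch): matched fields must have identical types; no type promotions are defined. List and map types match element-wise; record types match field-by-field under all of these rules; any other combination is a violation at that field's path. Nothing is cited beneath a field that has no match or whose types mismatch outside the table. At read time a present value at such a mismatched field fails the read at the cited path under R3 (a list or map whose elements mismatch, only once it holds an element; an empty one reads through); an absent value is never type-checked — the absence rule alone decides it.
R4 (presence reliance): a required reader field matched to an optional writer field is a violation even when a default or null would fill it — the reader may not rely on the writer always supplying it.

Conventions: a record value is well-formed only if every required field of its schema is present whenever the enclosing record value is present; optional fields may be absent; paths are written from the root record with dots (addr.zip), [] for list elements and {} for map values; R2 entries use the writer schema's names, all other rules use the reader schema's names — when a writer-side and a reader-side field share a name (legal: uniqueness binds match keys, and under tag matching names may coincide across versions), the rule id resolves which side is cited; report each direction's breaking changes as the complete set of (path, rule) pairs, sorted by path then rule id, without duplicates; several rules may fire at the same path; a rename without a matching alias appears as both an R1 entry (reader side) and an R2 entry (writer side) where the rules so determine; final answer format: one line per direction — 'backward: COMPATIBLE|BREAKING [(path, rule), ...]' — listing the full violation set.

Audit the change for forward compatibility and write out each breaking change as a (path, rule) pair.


the writer's type comes first in each Device pair
forward analysis of Device with v1 as reader and v2 as writer:
  list<int64> -> list<int64>, writer optional: attrs aligns to attrs
  Money -> Money, writer optional: meta aligns to meta
  float64 -> float64, writer optional: factor aligns to factor
  float32 -> float32, writer required: score aligns to score
  weight: no writer match
  float64 -> float64, writer optional: price aligns to price
  float64 -> float64, writer optional: meta.balance aligns to meta.weight
  bool -> bool, writer optional: meta.primary aligns to meta.primary
  meta.latitude: no writer match
  leftover writer field: meta.verified
  R1 fires at meta
  R4 fires at meta
  R1 fires at meta.primary
  R4 fires at meta.primary
  R1 fires at weight
  forward on Device therefore BREAKING (5)
the rest of the Device diff is inert for this question:
  added field verified to record Money: required bool, tag 25 (in v2 it sits last) -> affects backward compatibility only, which is not asked
  renamed field balance to weight in record Money -> inert for the asked Device verdict: nothing fires
  removed field latitude from record Money (its key 4 joins the reserved list) -> inert for the asked Device verdict: nothing fires

forward: BREAKING [(meta, R1), (meta, R4), (meta.primary, R1), (meta.primary, R4), (weight, R1)]


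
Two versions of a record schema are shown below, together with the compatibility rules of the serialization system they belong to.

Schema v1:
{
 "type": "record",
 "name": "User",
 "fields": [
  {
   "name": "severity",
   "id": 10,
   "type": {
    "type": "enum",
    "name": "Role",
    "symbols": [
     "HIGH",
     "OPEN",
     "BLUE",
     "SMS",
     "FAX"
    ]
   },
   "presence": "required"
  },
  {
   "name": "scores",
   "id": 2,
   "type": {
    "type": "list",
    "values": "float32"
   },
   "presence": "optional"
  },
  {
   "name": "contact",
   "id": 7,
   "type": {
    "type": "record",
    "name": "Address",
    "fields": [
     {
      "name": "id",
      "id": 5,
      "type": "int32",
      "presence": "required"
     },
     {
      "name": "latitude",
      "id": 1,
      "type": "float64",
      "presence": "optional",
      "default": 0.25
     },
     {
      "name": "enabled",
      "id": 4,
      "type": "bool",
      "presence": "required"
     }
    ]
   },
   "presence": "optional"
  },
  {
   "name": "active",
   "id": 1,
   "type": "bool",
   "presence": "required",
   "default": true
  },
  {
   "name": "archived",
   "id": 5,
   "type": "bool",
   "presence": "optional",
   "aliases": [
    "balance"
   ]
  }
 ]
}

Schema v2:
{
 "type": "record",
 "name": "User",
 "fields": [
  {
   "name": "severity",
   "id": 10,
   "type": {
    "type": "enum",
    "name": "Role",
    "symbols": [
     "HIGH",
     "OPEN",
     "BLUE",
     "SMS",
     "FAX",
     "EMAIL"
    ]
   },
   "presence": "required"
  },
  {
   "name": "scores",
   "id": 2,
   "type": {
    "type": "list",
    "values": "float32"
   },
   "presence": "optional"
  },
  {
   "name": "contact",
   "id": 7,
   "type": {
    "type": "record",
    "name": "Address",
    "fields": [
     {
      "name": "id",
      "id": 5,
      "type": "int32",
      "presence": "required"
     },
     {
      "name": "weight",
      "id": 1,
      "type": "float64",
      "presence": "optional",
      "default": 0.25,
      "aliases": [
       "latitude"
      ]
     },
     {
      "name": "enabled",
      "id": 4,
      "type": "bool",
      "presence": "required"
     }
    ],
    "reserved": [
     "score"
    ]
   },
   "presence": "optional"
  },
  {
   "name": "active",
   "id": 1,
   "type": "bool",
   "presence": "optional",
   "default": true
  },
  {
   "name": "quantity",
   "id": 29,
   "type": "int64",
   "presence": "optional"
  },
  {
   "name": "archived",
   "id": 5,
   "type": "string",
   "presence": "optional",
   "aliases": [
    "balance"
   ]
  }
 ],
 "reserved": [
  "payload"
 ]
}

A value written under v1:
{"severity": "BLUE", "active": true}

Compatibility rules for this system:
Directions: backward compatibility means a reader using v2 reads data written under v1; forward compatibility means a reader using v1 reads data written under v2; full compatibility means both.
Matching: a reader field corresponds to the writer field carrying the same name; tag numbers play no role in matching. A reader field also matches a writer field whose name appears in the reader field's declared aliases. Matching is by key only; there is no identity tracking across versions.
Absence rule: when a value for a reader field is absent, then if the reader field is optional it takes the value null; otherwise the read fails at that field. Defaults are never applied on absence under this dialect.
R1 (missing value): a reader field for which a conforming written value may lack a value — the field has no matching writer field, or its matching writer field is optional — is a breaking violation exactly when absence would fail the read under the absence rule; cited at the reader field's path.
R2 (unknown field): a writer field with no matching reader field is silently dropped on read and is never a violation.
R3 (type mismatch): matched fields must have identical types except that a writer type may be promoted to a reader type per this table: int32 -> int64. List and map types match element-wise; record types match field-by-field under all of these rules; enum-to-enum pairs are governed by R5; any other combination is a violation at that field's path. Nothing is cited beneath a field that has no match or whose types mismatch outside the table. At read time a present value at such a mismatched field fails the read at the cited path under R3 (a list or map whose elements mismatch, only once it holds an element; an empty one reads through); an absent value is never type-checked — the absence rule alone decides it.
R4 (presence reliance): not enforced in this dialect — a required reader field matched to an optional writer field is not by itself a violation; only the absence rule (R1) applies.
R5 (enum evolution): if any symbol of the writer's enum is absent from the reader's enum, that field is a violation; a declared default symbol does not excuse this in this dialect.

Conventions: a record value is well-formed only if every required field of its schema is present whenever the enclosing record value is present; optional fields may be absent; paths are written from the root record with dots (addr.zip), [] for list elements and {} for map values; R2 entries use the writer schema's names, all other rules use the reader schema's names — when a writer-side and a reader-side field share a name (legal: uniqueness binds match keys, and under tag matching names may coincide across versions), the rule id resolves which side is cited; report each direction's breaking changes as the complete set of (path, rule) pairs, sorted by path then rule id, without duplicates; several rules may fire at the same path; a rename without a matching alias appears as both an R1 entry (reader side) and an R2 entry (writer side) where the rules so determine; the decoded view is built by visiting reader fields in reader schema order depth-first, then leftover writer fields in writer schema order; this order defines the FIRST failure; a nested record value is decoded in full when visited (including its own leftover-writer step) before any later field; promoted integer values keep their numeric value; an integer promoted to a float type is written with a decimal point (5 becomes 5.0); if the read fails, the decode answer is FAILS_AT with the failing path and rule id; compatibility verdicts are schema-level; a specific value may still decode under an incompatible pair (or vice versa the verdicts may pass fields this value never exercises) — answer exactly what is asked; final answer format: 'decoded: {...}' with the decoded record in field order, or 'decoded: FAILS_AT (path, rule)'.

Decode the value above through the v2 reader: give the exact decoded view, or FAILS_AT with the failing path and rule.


decoded: {"severity": "BLUE", "scores": null, "contact": null, "active": true, "quantity": null, "archived": null}

each type pair in User: writer, then reader
migrating the User value to v2:
  severity := "BLUE"
  scores := null (absent, optional -> null)
  contact := null (absent, optional -> null)
  active := true
  quantity := null (absent, optional -> null)
  archived := null (absent, optional -> null)
  => decoded: {"severity": "BLUE", "scores": null, "contact": null, "active": true, "quantity": null, "archived": null}
checking off the User differences that do not matter here:
  field archived in record User: type bool changed to string -> schema-level compatibility only; this User value's decode is unchanged
  renamed field latitude to weight in record Address (alias latitude declared on the renamed field) -> inert under this dialect — no rule fires on User and the result does not move
  field active in record User: required changed to optional -> schema-level compatibility only; this User value's decode is unchanged
  enum Role (field severity in record User): symbol EMAIL added -> schema-level compatibility only; this User value's decode is unchanged


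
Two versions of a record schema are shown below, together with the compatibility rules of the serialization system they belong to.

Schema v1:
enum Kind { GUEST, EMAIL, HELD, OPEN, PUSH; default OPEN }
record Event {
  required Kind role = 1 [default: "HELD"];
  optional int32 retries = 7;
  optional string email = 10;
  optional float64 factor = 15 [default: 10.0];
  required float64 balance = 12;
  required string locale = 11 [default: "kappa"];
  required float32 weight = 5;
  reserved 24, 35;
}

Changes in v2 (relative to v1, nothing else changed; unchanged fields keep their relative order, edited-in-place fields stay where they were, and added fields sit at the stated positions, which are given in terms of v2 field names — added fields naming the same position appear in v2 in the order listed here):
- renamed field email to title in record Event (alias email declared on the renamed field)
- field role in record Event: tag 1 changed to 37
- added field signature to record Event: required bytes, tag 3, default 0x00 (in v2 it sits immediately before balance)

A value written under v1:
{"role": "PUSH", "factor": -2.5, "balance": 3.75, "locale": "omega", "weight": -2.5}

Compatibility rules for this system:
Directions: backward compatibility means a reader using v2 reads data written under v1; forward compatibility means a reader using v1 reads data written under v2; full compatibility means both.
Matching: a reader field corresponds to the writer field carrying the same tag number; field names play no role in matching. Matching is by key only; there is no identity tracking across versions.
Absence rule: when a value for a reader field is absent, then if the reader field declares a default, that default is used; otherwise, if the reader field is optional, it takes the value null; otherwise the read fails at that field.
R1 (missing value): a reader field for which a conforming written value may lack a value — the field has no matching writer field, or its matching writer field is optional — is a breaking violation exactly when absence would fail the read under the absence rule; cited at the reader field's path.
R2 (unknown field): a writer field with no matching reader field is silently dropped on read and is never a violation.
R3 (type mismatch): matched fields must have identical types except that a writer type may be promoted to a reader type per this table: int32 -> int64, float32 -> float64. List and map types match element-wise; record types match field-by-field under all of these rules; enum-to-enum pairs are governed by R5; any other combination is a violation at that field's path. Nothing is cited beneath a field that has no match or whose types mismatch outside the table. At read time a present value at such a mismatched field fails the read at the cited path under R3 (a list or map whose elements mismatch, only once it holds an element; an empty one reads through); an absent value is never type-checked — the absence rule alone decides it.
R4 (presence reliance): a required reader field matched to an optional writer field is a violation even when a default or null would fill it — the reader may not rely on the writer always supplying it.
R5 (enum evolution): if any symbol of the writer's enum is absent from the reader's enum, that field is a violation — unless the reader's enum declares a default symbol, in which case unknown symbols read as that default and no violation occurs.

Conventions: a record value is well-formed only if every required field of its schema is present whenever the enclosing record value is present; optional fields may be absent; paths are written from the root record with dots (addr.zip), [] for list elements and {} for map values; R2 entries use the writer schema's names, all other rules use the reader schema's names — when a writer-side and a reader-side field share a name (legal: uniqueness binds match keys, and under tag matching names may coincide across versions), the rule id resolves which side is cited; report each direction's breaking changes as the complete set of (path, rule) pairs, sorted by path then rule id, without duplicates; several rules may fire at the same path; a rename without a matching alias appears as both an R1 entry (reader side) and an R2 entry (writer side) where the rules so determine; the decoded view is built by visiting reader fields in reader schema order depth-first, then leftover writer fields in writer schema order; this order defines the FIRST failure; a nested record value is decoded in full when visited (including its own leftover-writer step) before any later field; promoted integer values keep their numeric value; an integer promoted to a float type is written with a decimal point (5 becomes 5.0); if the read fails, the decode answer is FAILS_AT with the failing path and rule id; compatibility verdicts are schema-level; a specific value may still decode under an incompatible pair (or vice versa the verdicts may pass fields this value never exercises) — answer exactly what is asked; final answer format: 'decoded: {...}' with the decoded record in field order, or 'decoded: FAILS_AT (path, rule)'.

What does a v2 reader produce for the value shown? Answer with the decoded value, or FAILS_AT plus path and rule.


each type pair in Event: writer, then reader
decoding the Event value with the v2 reader:
  role := "HELD" (absent -> default)
  retries := null (absent, optional -> null)
  title := null (absent, optional -> null)
  factor := -2.5
  signature := 0x00 (absent -> default)
  balance := 3.75
  locale := "omega"
  weight := -2.5
  writer role: unknown -> dropped
  => decoded: {"role": "HELD", "retries": null, "title": null, "factor": -2.5, "signature": 0x00, "balance": 3.75, "locale": "omega", "weight": -2.5}

decoded: {"role": "HELD", "retries": null, "title": null, "factor": -2.5, "signature": 0x00, "balance": 3.75, "locale": "omega", "weight": -2.5}


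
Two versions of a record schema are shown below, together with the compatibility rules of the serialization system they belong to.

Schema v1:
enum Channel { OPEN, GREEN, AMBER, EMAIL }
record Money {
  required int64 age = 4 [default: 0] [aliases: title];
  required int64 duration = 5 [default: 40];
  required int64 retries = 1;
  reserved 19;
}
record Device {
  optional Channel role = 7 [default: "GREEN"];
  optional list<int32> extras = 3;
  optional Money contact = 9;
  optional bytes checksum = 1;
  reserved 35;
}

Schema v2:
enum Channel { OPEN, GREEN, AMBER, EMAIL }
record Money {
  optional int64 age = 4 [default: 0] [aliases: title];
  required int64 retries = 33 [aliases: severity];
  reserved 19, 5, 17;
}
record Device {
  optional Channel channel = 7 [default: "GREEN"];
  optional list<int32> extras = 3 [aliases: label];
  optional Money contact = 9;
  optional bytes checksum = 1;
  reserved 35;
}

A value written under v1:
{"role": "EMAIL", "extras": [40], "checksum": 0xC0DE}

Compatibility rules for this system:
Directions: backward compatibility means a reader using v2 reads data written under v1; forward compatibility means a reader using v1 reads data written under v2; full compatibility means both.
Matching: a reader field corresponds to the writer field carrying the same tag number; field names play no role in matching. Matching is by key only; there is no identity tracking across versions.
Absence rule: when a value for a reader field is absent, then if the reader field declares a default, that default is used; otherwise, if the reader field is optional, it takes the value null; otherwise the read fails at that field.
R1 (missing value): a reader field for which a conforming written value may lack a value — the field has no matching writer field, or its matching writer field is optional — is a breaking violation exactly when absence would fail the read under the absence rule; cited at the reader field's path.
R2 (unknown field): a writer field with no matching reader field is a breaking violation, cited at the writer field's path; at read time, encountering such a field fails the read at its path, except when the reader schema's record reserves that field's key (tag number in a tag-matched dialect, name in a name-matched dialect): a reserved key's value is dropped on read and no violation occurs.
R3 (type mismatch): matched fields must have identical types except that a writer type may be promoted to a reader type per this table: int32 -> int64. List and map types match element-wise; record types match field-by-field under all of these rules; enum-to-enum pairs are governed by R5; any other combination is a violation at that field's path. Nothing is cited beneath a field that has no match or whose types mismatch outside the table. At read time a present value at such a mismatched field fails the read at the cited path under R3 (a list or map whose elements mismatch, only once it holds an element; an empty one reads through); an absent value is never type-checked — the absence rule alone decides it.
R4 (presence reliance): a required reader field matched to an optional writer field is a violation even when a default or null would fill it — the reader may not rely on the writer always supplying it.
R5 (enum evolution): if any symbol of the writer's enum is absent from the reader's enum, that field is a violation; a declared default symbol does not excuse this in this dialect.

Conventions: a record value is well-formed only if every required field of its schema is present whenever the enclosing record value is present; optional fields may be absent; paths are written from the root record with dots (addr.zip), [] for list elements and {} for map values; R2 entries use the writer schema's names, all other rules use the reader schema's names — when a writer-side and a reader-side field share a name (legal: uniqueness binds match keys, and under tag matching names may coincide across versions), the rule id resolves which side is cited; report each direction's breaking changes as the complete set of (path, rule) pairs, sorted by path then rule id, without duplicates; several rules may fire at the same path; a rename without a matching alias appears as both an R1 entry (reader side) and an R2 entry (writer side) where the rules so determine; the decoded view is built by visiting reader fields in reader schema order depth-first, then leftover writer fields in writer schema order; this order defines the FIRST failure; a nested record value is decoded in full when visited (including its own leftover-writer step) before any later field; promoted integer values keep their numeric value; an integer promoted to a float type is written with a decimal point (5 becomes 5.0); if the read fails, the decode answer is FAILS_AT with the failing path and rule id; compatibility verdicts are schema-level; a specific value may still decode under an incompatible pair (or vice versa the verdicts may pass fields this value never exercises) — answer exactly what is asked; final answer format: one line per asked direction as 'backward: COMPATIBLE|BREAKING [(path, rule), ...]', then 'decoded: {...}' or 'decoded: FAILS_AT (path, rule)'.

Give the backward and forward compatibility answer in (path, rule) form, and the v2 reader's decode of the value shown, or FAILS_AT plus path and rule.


backward: BREAKING [(contact.retries, R1), (contact.retries, R2)]; forward: BREAKING [(contact.age, R4), (contact.retries, R1), (contact.retries, R2)]; decoded: {"channel": "EMAIL", "extras": [40], "contact": null, "checksum": 0xC0DE}

in Device below, arrows point writer -> reader
checking backward for Device: reader v2 against writer v1:
  channel: paired with writer role (Channel -> Channel; writer optional)
  extras: paired with writer extras (list<int32> -> list<int32>; writer optional)
  contact: paired with writer contact (Money -> Money; writer optional)
  checksum: paired with writer checksum (bytes -> bytes; writer optional)
  contact.age: paired with writer contact.age (int64 -> int64; writer required)
  contact.retries has no writer counterpart
  leftover writer field: contact.duration
  leftover writer field: contact.retries
  violation R1 at contact.retries
  violation R2 at contact.retries
  => backward verdict for Device: BREAKING, 2 violation(s)
checking forward for Device: reader v1 against writer v2:
  role: paired with writer channel (Channel -> Channel; writer optional)
  extras: paired with writer extras (list<int32> -> list<int32>; writer optional)
  contact: paired with writer contact (Money -> Money; writer optional)
  checksum: paired with writer checksum (bytes -> bytes; writer optional)
  contact.age: paired with writer contact.age (int64 -> int64; writer optional)
  contact.duration has no writer counterpart
  contact.retries has no writer counterpart
  leftover writer field: contact.retries
  violation R4 at contact.age
  violation R1 at contact.retries
  violation R2 at contact.retries
  => forward verdict for Device: BREAKING, 3 violation(s)
migrating the Device value to v2:
  channel := "EMAIL" (from writer role)
  extras := [40]
  contact := null (not supplied -> null)
  checksum := 0xC0DE
  => decoded: {"channel": "EMAIL", "extras": [40], "contact": null, "checksum": 0xC0DE}


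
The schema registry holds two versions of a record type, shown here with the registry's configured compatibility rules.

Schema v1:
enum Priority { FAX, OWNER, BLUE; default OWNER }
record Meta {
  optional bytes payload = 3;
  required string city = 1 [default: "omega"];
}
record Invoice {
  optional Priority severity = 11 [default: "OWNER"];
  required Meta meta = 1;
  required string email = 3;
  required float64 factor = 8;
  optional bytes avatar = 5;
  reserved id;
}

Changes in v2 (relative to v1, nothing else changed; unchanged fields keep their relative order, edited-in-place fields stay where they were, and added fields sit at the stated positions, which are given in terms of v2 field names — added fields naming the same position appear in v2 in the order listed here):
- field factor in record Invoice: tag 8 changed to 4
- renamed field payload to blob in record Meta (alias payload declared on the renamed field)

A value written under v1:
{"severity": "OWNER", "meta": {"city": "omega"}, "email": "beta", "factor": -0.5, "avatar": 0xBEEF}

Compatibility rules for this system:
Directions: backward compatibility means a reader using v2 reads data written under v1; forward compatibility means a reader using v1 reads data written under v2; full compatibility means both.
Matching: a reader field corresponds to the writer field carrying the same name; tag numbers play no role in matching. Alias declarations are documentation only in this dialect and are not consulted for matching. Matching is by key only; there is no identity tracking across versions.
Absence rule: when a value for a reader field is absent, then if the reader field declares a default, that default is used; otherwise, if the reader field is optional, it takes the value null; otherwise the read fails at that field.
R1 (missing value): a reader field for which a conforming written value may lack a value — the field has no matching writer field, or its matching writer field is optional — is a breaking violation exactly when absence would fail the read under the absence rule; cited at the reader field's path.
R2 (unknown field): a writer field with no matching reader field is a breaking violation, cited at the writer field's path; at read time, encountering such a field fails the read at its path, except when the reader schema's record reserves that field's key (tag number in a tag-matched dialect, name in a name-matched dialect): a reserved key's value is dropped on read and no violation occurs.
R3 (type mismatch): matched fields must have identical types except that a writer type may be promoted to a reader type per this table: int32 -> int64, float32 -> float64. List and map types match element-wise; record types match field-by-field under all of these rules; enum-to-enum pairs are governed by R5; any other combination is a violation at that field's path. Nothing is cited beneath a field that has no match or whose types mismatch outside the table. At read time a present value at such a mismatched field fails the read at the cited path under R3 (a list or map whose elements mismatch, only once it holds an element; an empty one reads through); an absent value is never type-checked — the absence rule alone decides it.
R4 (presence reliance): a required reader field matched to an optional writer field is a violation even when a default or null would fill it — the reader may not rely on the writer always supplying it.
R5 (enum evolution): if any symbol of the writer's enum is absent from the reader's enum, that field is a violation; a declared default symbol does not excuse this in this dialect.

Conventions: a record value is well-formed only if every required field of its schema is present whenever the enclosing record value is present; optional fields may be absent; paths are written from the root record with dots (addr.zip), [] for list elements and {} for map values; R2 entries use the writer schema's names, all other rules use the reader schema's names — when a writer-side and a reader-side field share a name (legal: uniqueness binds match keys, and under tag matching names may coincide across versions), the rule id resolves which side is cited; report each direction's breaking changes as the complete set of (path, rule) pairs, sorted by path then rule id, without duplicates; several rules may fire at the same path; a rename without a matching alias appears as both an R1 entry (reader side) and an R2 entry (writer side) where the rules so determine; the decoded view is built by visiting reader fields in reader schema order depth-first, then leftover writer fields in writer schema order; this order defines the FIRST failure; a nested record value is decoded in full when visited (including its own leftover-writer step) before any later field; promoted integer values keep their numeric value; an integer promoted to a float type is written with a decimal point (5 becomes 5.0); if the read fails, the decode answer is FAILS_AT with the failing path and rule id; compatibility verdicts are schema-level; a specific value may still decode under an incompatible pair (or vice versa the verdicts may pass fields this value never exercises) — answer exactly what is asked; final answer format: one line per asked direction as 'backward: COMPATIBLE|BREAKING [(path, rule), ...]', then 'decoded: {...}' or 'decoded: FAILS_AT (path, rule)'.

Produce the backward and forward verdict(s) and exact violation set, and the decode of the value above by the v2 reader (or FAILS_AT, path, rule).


backward: BREAKING [(meta.payload, R2)]; forward: BREAKING [(meta.blob, R2)]; decoded: {"severity": "OWNER", "meta": {"blob": null, "city": "omega"}, "email": "beta", "factor": -0.5, "avatar": 0xBEEF}

each type pair in Invoice: writer, then reader
checking backward for Invoice: reader v2 against writer v1:
  writer optional, Priority -> Priority: reader severity maps from writer severity
  writer required, Meta -> Meta: reader meta maps from writer meta
  writer required, string -> string: reader email maps from writer email
  writer required, float64 -> float64: reader factor maps from writer factor
  writer optional, bytes -> bytes: reader avatar maps from writer avatar
  meta.blob has no writer counterpart
  writer required, string -> string: reader meta.city maps from writer meta.city
  writer meta.payload: unknown to reader
  breaking: (meta.payload, R2)
  backward on Invoice therefore BREAKING (1)
checking forward for Invoice: reader v1 against writer v2:
  writer optional, Priority -> Priority: reader severity maps from writer severity
  writer required, Meta -> Meta: reader meta maps from writer meta
  writer required, string -> string: reader email maps from writer email
  writer required, float64 -> float64: reader factor maps from writer factor
  writer optional, bytes -> bytes: reader avatar maps from writer avatar
  meta.payload has no writer counterpart
  writer required, string -> string: reader meta.city maps from writer meta.city
  writer meta.blob: unknown to reader
  breaking: (meta.blob, R2)
  forward on Invoice therefore BREAKING (1)
migrating the Invoice value to v2:
  severity := "OWNER"
  meta.blob := null (missing; optional => null)
  meta.city := "omega"
  email := "beta"
  factor := -0.5
  avatar := 0xBEEF
  => decoded: {"severity": "OWNER", "meta": {"blob": null, "city": "omega"}, "email": "beta", "factor": -0.5, "avatar": 0xBEEF}
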